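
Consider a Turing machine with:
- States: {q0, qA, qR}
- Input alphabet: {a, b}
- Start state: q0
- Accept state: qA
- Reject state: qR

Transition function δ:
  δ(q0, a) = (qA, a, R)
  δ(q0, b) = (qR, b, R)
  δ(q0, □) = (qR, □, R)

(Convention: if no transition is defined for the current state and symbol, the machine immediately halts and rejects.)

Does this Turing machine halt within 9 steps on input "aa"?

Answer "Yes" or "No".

Execution trace:
Initial: [q0]aa
Step 1: δ(q0, a) = (qA, a, R) → a[qA]a

The machine reaches the accept state qA and halts.
The machine halted after 1 step (within the 9-step bound).

Answer: Yes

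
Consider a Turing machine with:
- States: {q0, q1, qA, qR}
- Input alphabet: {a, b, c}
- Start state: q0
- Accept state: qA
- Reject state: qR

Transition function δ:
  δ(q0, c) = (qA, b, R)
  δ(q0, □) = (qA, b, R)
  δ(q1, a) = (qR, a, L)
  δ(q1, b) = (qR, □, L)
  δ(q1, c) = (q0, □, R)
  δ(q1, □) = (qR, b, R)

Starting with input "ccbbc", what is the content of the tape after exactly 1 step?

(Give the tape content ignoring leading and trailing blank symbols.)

Execution trace:
Initial: [q0]ccbbc
Step 1: δ(q0, c) = (qA, b, R) → b[qA]cbbc

The machine reaches the accept state qA and halts.

After 1 step, the tape (ignoring leading/trailing blanks) is: bcbbc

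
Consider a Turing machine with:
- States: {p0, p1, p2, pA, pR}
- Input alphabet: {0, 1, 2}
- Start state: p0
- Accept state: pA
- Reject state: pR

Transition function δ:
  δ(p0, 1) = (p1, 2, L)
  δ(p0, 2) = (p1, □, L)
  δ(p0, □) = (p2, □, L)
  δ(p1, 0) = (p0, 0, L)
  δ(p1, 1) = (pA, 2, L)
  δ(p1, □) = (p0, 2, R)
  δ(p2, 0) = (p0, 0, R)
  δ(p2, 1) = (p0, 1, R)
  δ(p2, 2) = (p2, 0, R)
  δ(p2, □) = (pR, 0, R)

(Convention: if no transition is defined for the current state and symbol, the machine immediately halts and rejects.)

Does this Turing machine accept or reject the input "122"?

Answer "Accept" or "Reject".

Execution trace:
Initial: [p0]122
Step 1: δ(p0, 1) = (p1, 2, L) → [p1]□222
Step 2: δ(p1, □) = (p0, 2, R) → 2[p0]222
Step 3: δ(p0, 2) = (p1, □, L) → [p1]2□22

No transition is defined for δ(p1, 2). By convention the machine halts and rejects.

Answer: Reject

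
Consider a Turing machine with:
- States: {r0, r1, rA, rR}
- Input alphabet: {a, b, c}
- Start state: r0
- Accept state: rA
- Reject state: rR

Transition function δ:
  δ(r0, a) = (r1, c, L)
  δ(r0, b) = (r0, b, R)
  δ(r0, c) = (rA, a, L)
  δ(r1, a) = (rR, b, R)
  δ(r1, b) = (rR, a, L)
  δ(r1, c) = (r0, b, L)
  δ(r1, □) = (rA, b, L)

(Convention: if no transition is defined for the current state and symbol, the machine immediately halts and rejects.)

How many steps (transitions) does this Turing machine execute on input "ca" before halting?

Execution trace:
Initial: [r0]ca
Step 1: δ(r0, c) = (rA, a, L) → [rA]□aa

The machine reaches the accept state rA and halts.

The machine executed 1 step before halting.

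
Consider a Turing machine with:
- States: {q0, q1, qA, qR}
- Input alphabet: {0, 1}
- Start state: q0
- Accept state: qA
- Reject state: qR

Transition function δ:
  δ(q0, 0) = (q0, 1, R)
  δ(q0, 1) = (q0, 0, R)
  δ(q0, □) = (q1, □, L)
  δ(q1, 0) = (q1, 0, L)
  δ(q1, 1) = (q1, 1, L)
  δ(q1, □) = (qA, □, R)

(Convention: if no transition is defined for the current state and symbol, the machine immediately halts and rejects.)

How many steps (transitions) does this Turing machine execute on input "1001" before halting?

Execution trace:
Initial: [q0]1001
Step 1: δ(q0, 1) = (q0, 0, R) → 0[q0]001
Step 2: δ(q0, 0) = (q0, 1, R) → 01[q0]01
Step 3: δ(q0, 0) = (q0, 1, R) → 011[q0]1
Step 4: δ(q0, 1) = (q0, 0, R) → 0110[q0]□
Step 5: δ(q0, □) = (q1, □, L) → 011[q1]0□
Step 6: δ(q1, 0) = (q1, 0, L) → 01[q1]10□
Step 7: δ(q1, 1) = (q1, 1, L) → 0[q1]110□
Step 8: δ(q1, 1) = (q1, 1, L) → [q1]0110□
Step 9: δ(q1, 0) = (q1, 0, L) → [q1]□0110□
Step 10: δ(q1, □) = (qA, □, R) → □[qA]0110□

The machine reaches the accept state qA and halts.

The machine executed 10 steps before halting.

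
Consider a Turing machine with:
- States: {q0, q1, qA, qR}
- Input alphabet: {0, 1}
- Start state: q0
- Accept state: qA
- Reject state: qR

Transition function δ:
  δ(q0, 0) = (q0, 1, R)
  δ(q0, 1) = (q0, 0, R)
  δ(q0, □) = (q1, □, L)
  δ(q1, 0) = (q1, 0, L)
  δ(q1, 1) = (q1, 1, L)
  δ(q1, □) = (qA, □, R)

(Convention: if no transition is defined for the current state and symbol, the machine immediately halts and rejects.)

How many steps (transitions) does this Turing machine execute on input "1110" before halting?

Execution trace:
Initial: [q0]1110
Step 1: δ(q0, 1) = (q0, 0, R) → 0[q0]110
Step 2: δ(q0, 1) = (q0, 0, R) → 00[q0]10
Step 3: δ(q0, 1) = (q0, 0, R) → 000[q0]0
Step 4: δ(q0, 0) = (q0, 1, R) → 0001[q0]□
Step 5: δ(q0, □) = (q1, □, L) → 000[q1]1□
Step 6: δ(q1, 1) = (q1, 1, L) → 00[q1]01□
Step 7: δ(q1, 0) = (q1, 0, L) → 0[q1]001□
Step 8: δ(q1, 0) = (q1, 0, L) → [q1]0001□
Step 9: δ(q1, 0) = (q1, 0, L) → [q1]□0001□
Step 10: δ(q1, □) = (qA, □, R) → □[qA]0001□

The machine reaches the accept state qA and halts.

The machine executed 10 steps before halting.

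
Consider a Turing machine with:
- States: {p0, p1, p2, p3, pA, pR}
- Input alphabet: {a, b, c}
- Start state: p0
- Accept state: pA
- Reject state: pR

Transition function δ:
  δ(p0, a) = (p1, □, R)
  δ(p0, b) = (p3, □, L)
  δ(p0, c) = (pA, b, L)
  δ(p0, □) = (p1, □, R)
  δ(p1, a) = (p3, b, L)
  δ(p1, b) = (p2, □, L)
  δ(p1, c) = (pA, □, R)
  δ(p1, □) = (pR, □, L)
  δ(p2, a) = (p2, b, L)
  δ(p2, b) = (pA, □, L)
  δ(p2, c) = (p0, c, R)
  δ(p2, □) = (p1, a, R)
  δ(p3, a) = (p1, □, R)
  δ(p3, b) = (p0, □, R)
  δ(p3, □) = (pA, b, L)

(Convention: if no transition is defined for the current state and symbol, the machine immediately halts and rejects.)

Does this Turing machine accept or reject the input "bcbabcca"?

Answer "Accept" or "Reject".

Execution trace:
Initial: [p0]bcbabcca
Step 1: δ(p0, b) = (p3, □, L) → [p3]□□cbabcca
Step 2: δ(p3, □) = (pA, b, L) → [pA]□b□cbabcca

The machine reaches the accept state pA and halts.

Answer: Accept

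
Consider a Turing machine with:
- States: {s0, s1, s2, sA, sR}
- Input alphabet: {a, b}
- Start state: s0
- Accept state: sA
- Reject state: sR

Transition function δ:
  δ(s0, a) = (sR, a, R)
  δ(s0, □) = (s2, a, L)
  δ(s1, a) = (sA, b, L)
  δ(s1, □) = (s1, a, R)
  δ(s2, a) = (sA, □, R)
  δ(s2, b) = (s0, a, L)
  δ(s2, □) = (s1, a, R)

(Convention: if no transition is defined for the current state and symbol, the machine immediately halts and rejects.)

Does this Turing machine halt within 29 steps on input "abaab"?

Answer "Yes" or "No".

Execution trace:
Initial: [s0]abaab
Step 1: δ(s0, a) = (sR, a, R) → a[sR]baab

The machine reaches the reject state sR and halts.
The machine halted after 1 step (within the 29-step bound).

Answer: Yes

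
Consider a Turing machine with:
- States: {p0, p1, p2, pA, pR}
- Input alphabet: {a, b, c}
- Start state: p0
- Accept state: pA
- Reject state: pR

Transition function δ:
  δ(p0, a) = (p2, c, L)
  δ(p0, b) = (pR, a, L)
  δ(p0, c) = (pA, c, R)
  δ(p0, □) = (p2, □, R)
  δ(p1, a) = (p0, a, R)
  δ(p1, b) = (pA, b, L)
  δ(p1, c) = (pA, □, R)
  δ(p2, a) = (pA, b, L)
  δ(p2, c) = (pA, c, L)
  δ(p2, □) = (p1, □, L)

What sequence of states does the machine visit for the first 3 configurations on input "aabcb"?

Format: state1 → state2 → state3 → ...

Execution trace:
Initial: [p0]aabcb
Step 1: δ(p0, a) = (p2, c, L) → [p2]□cabcb
Step 2: δ(p2, □) = (p1, □, L) → [p1]□□cabcb

No transition is defined for δ(p1, □). By convention the machine halts and rejects.

State sequence: p0 → p2 → p1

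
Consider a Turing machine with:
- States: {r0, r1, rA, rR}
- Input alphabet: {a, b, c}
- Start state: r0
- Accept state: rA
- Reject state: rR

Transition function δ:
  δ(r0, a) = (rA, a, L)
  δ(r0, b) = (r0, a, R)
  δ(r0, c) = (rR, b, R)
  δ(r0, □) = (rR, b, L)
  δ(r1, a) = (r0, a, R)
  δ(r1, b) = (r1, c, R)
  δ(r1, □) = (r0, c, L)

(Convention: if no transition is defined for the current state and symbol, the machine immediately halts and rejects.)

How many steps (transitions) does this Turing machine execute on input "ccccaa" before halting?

Execution trace:
Initial: [r0]ccccaa
Step 1: δ(r0, c) = (rR, b, R) → b[rR]cccaa

The machine reaches the reject state rR and halts.

The machine executed 1 step before halting.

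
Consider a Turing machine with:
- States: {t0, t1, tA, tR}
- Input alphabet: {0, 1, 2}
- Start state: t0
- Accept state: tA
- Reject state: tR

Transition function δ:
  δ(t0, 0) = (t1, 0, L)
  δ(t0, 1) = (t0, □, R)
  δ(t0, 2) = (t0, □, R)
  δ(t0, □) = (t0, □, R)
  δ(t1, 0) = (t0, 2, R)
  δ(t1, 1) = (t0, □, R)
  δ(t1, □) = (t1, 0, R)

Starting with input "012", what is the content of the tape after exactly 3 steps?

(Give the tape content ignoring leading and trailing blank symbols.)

Execution trace:
Initial: [t0]012
Step 1: δ(t0, 0) = (t1, 0, L) → [t1]□012
Step 2: δ(t1, □) = (t1, 0, R) → 0[t1]012
Step 3: δ(t1, 0) = (t0, 2, R) → 02[t0]12

After 3 steps, the tape (ignoring leading/trailing blanks) is: 0212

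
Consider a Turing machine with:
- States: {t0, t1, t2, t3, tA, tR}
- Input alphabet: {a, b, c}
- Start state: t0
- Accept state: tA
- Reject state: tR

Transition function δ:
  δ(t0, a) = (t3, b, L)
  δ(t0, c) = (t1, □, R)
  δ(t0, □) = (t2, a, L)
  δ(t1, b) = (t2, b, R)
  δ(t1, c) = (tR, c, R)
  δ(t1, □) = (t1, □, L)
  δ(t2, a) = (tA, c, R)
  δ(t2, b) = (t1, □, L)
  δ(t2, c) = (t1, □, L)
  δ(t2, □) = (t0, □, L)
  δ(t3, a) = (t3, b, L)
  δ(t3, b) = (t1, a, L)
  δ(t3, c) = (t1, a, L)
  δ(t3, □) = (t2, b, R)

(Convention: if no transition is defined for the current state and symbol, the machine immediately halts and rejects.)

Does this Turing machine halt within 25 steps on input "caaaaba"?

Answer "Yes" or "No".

Execution trace:
Initial: [t0]caaaaba
Step 1: δ(t0, c) = (t1, □, R) → □[t1]aaaaba

No transition is defined for δ(t1, a). By convention the machine halts and rejects.
The machine halted after 1 step (within the 25-step bound).

Answer: Yes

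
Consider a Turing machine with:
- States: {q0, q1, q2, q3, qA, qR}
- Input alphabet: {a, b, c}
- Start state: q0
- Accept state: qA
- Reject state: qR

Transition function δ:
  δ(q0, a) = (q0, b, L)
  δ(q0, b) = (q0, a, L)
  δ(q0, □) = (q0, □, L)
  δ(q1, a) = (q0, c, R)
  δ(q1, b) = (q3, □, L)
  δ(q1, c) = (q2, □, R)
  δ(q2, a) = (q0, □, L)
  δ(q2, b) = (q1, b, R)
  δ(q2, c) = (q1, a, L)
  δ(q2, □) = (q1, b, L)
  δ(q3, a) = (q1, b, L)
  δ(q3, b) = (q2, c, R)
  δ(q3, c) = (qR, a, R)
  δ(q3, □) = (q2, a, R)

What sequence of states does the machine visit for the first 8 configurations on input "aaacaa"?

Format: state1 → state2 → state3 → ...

Execution trace:
Initial: [q0]aaacaa
Step 1: δ(q0, a) = (q0, b, L) → [q0]□baacaa
Step 2: δ(q0, □) = (q0, □, L) → [q0]□□baacaa
Step 3: δ(q0, □) = (q0, □, L) → [q0]□□□baacaa
Step 4: δ(q0, □) = (q0, □, L) → [q0]□□□□baacaa
Step 5: δ(q0, □) = (q0, □, L) → [q0]□□□□□baacaa
Step 6: δ(q0, □) = (q0, □, L) → [q0]□□□□□□baacaa
Step 7: δ(q0, □) = (q0, □, L) → [q0]□□□□□□□baacaa

State sequence: q0 → q0 → q0 → q0 → q0 → q0 → q0 → q0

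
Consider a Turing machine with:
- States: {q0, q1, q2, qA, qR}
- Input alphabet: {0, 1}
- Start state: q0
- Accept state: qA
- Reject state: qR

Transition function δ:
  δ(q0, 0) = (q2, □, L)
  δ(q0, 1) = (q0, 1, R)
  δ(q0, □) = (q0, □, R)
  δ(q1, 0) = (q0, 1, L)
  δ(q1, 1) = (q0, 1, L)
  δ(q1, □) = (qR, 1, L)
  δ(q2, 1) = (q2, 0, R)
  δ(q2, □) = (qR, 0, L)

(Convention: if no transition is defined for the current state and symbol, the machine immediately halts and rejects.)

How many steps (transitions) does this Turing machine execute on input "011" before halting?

Execution trace:
Initial: [q0]011
Step 1: δ(q0, 0) = (q2, □, L) → [q2]□□11
Step 2: δ(q2, □) = (qR, 0, L) → [qR]□0□11

The machine reaches the reject state qR and halts.

The machine executed 2 steps before halting.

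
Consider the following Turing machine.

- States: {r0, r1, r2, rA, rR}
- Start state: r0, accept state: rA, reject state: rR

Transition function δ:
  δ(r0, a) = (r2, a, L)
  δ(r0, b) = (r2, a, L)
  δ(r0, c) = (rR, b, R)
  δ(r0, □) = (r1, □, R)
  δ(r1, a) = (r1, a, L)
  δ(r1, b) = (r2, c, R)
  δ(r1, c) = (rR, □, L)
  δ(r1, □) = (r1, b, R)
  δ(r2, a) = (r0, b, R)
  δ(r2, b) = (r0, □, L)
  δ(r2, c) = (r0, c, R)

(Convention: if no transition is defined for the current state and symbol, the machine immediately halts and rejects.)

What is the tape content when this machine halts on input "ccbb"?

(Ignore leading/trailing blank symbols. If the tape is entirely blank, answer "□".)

Execution trace:
Initial: [r0]ccbb
Step 1: δ(r0, c) = (rR, b, R) → b[rR]cbb

The machine reaches the reject state rR and halts.

Final tape (ignoring leading/trailing blanks): bcbb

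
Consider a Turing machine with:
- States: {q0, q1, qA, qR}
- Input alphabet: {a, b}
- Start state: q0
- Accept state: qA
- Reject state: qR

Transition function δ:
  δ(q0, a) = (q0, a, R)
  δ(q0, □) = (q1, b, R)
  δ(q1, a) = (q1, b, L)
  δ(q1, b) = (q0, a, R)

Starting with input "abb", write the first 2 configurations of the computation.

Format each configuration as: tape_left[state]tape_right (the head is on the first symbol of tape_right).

Transitions applied:
Step 1: δ(q0, a) = (q0, a, R)

The first 2 configurations are:
[q0]abb ⊢ a[q0]bb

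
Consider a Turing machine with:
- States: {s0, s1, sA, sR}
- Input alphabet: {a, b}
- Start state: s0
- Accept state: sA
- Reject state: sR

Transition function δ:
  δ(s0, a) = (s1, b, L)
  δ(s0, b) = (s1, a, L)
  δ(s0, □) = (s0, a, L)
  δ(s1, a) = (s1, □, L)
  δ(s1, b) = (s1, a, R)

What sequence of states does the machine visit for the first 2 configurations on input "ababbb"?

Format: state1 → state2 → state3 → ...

Execution trace:
Initial: [s0]ababbb
Step 1: δ(s0, a) = (s1, b, L) → [s1]□bbabbb

No transition is defined for δ(s1, □). By convention the machine halts and rejects.

State sequence: s0 → s1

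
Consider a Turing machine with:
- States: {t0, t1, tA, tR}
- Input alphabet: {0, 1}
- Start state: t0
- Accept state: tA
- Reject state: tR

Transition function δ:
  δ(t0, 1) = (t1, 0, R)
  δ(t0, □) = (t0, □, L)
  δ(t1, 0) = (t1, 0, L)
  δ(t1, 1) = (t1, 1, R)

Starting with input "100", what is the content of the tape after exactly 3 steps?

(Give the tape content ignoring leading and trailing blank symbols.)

Execution trace:
Initial: [t0]100
Step 1: δ(t0, 1) = (t1, 0, R) → 0[t1]00
Step 2: δ(t1, 0) = (t1, 0, L) → [t1]000
Step 3: δ(t1, 0) = (t1, 0, L) → [t1]□000

No transition is defined for δ(t1, □). By convention the machine halts and rejects.

After 3 steps, the tape (ignoring leading/trailing blanks) is: 000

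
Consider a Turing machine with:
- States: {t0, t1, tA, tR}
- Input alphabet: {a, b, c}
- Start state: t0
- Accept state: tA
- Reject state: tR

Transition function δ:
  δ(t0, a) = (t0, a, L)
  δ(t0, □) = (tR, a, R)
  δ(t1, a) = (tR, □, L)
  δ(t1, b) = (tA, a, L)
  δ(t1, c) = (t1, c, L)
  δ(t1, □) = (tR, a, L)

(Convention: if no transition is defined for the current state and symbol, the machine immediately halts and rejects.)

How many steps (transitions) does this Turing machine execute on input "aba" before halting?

Execution trace:
Initial: [t0]aba
Step 1: δ(t0, a) = (t0, a, L) → [t0]□aba
Step 2: δ(t0, □) = (tR, a, R) → a[tR]aba

The machine reaches the reject state tR and halts.

The machine executed 2 steps before halting.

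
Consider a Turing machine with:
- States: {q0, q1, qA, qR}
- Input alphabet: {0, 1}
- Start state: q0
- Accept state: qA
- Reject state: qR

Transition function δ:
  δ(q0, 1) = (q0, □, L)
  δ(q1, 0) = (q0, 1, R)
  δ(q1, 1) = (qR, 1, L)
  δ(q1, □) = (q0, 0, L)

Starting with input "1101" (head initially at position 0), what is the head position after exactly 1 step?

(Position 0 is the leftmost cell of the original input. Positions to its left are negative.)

Execution trace (head position shown):
Step 0: [q0]1101  (head at position 0)
Step 1: move left → [q0]□□101  (head at position -1)

After 1 step, the head is at position -1.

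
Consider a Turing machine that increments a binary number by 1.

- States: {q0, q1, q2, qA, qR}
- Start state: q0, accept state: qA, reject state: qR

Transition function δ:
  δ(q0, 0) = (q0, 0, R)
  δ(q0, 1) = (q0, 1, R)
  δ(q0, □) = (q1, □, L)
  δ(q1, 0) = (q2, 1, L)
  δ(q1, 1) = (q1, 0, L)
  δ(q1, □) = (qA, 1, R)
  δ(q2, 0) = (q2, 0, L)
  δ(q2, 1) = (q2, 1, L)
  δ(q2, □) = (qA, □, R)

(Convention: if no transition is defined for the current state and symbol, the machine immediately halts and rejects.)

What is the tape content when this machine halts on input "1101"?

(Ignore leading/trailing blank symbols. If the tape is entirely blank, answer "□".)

Execution trace:
Initial: [q0]1101
Step 1: δ(q0, 1) = (q0, 1, R) → 1[q0]101
Step 2: δ(q0, 1) = (q0, 1, R) → 11[q0]01
Step 3: δ(q0, 0) = (q0, 0, R) → 110[q0]1
Step 4: δ(q0, 1) = (q0, 1, R) → 1101[q0]□
Step 5: δ(q0, □) = (q1, □, L) → 110[q1]1□
Step 6: δ(q1, 1) = (q1, 0, L) → 11[q1]00□
Step 7: δ(q1, 0) = (q2, 1, L) → 1[q2]110□
Step 8: δ(q2, 1) = (q2, 1, L) → [q2]1110□
Step 9: δ(q2, 1) = (q2, 1, L) → [q2]□1110□
Step 10: δ(q2, □) = (qA, □, R) → □[qA]1110□

The machine reaches the accept state qA and halts.

Final tape (ignoring leading/trailing blanks): 1110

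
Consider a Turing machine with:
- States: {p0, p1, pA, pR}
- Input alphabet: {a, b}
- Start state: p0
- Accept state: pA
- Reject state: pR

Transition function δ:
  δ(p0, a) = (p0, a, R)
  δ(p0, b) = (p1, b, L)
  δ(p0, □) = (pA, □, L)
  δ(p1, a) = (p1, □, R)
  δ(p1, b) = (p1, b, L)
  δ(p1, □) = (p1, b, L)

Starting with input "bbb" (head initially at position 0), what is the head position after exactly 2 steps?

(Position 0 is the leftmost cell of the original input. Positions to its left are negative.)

Execution trace (head position shown):
Step 0: [p0]bbb  (head at position 0)
Step 1: move left → [p1]□bbb  (head at position -1)
Step 2: move left → [p1]□bbbb  (head at position -2)

After 2 steps, the head is at position -2.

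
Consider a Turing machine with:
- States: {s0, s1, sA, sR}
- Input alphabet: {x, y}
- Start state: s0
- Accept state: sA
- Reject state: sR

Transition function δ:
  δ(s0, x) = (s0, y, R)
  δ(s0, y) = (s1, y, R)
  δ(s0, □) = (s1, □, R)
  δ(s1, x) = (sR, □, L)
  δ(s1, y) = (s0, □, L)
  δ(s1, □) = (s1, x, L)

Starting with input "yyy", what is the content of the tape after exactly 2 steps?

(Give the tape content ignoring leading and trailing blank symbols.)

Execution trace:
Initial: [s0]yyy
Step 1: δ(s0, y) = (s1, y, R) → y[s1]yy
Step 2: δ(s1, y) = (s0, □, L) → [s0]y□y

After 2 steps, the tape (ignoring leading/trailing blanks) is: y□y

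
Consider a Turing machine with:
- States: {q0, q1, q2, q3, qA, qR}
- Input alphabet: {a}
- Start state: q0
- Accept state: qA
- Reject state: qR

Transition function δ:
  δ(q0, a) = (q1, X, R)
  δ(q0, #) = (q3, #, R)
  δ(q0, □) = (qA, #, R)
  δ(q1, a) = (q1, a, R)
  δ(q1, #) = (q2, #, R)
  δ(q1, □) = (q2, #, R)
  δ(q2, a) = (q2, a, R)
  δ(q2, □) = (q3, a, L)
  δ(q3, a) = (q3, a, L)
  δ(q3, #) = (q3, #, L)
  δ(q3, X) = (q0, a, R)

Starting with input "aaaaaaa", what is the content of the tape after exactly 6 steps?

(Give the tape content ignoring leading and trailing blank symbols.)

Execution trace:
Initial: [q0]aaaaaaa
Step 1: δ(q0, a) = (q1, X, R) → X[q1]aaaaaa
Step 2: δ(q1, a) = (q1, a, R) → Xa[q1]aaaaa
Step 3: δ(q1, a) = (q1, a, R) → Xaa[q1]aaaa
Step 4: δ(q1, a) = (q1, a, R) → Xaaa[q1]aaa
Step 5: δ(q1, a) = (q1, a, R) → Xaaaa[q1]aa
Step 6: δ(q1, a) = (q1, a, R) → Xaaaaa[q1]a

After 6 steps, the tape (ignoring leading/trailing blanks) is: Xaaaaaa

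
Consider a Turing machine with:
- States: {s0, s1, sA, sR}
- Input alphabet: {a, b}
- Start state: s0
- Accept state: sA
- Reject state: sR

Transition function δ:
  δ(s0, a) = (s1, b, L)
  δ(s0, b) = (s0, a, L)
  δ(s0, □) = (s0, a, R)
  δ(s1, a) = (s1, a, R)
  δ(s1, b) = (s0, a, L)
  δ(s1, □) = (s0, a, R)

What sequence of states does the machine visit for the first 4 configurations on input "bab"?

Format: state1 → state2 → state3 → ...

Execution trace:
Initial: [s0]bab
Step 1: δ(s0, b) = (s0, a, L) → [s0]□aab
Step 2: δ(s0, □) = (s0, a, R) → a[s0]aab
Step 3: δ(s0, a) = (s1, b, L) → [s1]abab

State sequence: s0 → s0 → s0 → s1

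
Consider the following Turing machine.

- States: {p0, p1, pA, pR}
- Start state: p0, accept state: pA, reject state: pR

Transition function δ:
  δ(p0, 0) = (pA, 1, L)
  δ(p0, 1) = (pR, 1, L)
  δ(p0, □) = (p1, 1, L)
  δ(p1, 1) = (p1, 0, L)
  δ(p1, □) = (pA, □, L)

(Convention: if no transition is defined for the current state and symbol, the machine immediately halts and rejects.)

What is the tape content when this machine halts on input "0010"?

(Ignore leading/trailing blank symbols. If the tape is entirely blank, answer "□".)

Execution trace:
Initial: [p0]0010
Step 1: δ(p0, 0) = (pA, 1, L) → [pA]□1010

The machine reaches the accept state pA and halts.

Final tape (ignoring leading/trailing blanks): 1010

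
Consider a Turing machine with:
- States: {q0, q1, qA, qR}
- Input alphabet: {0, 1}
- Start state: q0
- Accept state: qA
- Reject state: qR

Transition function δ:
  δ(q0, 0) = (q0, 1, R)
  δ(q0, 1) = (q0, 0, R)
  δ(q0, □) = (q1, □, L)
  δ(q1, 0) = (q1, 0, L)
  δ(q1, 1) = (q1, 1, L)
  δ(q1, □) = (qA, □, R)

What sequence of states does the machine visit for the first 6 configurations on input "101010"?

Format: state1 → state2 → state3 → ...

Execution trace:
Initial: [q0]101010
Step 1: δ(q0, 1) = (q0, 0, R) → 0[q0]01010
Step 2: δ(q0, 0) = (q0, 1, R) → 01[q0]1010
Step 3: δ(q0, 1) = (q0, 0, R) → 010[q0]010
Step 4: δ(q0, 0) = (q0, 1, R) → 0101[q0]10
Step 5: δ(q0, 1) = (q0, 0, R) → 01010[q0]0

State sequence: q0 → q0 → q0 → q0 → q0 → q0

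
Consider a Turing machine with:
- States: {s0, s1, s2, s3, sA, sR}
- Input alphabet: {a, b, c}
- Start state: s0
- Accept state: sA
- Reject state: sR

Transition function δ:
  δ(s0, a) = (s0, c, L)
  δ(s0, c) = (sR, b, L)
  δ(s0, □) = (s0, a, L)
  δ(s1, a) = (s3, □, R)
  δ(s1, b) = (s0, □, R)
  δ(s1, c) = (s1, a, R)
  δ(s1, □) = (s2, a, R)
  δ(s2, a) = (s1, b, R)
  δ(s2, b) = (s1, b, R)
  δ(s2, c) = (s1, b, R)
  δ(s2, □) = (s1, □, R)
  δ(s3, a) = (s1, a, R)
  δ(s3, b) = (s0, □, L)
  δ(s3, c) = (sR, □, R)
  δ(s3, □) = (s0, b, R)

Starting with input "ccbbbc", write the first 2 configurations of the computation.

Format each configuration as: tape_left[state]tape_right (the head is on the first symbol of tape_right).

Transitions applied:
Step 1: δ(s0, c) = (sR, b, L)

The first 2 configurations are:
[s0]ccbbbc ⊢ [sR]□bcbbbc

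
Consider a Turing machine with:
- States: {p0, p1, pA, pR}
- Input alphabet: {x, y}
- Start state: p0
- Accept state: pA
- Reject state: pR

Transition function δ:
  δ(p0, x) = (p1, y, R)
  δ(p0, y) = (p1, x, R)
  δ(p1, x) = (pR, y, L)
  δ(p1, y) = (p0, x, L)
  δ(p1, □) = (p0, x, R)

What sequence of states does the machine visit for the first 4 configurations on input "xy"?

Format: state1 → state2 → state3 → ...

Execution trace:
Initial: [p0]xy
Step 1: δ(p0, x) = (p1, y, R) → y[p1]y
Step 2: δ(p1, y) = (p0, x, L) → [p0]yx
Step 3: δ(p0, y) = (p1, x, R) → x[p1]x

State sequence: p0 → p1 → p0 → p1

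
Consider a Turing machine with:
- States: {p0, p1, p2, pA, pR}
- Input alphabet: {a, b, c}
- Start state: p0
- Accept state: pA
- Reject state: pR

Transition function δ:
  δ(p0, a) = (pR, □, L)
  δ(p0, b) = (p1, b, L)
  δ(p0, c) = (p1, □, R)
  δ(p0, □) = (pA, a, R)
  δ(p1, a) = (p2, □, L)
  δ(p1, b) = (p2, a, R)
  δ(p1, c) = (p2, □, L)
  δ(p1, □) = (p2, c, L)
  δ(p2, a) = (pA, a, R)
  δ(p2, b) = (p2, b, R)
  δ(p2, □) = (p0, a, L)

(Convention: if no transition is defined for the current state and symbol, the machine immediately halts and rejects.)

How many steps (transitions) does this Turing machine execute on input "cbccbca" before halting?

Execution trace:
Initial: [p0]cbccbca
Step 1: δ(p0, c) = (p1, □, R) → □[p1]bccbca
Step 2: δ(p1, b) = (p2, a, R) → □a[p2]ccbca

No transition is defined for δ(p2, c). By convention the machine halts and rejects.

The machine executed 2 steps before halting.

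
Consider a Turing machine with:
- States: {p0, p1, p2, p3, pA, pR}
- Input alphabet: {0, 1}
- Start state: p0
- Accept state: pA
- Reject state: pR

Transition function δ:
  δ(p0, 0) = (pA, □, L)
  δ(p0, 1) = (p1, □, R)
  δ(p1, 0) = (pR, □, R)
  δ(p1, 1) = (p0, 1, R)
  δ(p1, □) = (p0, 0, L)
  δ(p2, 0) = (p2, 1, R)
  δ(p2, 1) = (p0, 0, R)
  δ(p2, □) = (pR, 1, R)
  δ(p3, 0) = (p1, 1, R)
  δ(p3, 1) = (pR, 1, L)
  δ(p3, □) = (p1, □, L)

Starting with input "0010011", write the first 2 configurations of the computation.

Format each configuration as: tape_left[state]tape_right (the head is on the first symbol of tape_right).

Transitions applied:
Step 1: δ(p0, 0) = (pA, □, L)

The first 2 configurations are:
[p0]0010011 ⊢ [pA]□□010011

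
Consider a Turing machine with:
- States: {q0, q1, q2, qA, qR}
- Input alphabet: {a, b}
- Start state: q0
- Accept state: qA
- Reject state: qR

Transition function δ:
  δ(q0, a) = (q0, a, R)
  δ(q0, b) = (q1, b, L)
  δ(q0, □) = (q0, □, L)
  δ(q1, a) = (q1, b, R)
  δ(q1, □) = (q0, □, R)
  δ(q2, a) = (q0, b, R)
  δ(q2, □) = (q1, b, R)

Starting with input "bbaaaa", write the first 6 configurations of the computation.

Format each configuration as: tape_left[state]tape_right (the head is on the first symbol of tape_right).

Transitions applied:
Step 1: δ(q0, b) = (q1, b, L)
Step 2: δ(q1, □) = (q0, □, R)
Step 3: δ(q0, b) = (q1, b, L)
Step 4: δ(q1, □) = (q0, □, R)
Step 5: δ(q0, b) = (q1, b, L)

The first 6 configurations are:
[q0]bbaaaa ⊢ [q1]□bbaaaa ⊢ □[q0]bbaaaa ⊢ [q1]□bbaaaa ⊢ □[q0]bbaaaa ⊢ [q1]□bbaaaa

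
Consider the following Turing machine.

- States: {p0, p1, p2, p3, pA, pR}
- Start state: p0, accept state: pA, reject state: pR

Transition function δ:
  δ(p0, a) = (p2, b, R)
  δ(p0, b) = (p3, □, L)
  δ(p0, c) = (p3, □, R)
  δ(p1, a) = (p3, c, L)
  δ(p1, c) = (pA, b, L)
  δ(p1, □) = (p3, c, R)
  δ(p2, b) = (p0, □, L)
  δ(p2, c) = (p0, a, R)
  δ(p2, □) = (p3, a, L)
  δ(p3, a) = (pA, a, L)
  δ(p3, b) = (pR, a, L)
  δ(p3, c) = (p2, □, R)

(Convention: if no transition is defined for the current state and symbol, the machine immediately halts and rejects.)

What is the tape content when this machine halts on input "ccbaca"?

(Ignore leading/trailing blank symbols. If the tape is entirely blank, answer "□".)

Execution trace:
Initial: [p0]ccbaca
Step 1: δ(p0, c) = (p3, □, R) → □[p3]cbaca
Step 2: δ(p3, c) = (p2, □, R) → □□[p2]baca
Step 3: δ(p2, b) = (p0, □, L) → □[p0]□□aca

No transition is defined for δ(p0, □). By convention the machine halts and rejects.

Final tape (ignoring leading/trailing blanks): aca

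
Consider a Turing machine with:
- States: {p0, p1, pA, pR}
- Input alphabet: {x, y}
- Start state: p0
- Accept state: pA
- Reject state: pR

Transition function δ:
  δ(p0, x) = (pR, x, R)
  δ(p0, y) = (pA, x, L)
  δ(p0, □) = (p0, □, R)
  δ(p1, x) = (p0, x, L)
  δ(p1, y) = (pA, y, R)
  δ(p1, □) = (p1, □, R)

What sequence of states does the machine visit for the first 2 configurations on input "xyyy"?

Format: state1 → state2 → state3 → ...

Execution trace:
Initial: [p0]xyyy
Step 1: δ(p0, x) = (pR, x, R) → x[pR]yyy

The machine reaches the reject state pR and halts.

State sequence: p0 → pR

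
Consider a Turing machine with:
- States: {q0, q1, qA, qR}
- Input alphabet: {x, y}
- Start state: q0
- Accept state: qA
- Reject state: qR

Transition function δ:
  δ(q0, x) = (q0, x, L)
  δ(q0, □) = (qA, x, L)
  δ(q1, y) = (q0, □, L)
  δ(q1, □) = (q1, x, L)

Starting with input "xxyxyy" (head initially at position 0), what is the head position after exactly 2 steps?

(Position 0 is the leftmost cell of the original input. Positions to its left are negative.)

Execution trace (head position shown):
Step 0: [q0]xxyxyy  (head at position 0)
Step 1: move left → [q0]□xxyxyy  (head at position -1)
Step 2: move left → [qA]□xxxyxyy  (head at position -2)

After 2 steps, the head is at position -2.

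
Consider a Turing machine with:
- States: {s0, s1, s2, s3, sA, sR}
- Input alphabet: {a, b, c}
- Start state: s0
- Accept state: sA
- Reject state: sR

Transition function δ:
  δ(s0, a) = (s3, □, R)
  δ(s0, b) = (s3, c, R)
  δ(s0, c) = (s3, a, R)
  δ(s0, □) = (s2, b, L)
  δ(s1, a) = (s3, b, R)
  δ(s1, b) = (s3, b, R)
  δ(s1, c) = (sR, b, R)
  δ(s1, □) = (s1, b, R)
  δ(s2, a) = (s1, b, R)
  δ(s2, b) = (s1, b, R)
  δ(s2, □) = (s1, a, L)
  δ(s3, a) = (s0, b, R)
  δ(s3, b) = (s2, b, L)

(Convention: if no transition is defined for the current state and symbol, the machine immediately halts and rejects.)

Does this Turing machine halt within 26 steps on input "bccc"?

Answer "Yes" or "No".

Execution trace:
Initial: [s0]bccc
Step 1: δ(s0, b) = (s3, c, R) → c[s3]ccc

No transition is defined for δ(s3, c). By convention the machine halts and rejects.
The machine halted after 1 step (within the 26-step bound).

Answer: Yes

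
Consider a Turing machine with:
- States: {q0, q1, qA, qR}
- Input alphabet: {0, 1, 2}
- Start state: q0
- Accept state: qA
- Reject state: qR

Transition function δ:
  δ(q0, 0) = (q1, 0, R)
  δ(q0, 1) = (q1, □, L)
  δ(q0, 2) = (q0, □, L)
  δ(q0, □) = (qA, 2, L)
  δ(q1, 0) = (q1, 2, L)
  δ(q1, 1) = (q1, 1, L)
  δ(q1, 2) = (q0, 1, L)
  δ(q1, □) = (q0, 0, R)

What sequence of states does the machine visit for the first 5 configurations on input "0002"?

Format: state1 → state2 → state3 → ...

Execution trace:
Initial: [q0]0002
Step 1: δ(q0, 0) = (q1, 0, R) → 0[q1]002
Step 2: δ(q1, 0) = (q1, 2, L) → [q1]0202
Step 3: δ(q1, 0) = (q1, 2, L) → [q1]□2202
Step 4: δ(q1, □) = (q0, 0, R) → 0[q0]2202

State sequence: q0 → q1 → q1 → q1 → q0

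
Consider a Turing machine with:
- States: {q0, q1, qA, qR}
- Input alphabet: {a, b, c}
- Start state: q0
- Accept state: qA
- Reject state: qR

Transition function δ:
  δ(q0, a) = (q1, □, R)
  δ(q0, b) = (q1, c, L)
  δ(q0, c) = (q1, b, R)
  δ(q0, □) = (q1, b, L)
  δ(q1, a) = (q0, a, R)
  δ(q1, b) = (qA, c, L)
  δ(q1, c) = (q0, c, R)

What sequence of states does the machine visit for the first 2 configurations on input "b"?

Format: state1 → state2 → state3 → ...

Execution trace:
Initial: [q0]b
Step 1: δ(q0, b) = (q1, c, L) → [q1]□c

No transition is defined for δ(q1, □). By convention the machine halts and rejects.

State sequence: q0 → q1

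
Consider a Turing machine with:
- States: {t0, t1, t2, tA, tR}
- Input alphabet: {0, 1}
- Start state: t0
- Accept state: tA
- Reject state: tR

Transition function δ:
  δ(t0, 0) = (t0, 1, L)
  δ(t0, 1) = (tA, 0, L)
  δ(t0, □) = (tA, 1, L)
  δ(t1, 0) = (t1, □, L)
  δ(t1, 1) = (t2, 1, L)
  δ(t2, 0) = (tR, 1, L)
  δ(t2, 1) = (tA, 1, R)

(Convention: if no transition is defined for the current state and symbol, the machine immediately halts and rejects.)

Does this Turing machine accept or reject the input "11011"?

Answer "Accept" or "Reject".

Execution trace:
Initial: [t0]11011
Step 1: δ(t0, 1) = (tA, 0, L) → [tA]□01011

The machine reaches the accept state tA and halts.

Answer: Accept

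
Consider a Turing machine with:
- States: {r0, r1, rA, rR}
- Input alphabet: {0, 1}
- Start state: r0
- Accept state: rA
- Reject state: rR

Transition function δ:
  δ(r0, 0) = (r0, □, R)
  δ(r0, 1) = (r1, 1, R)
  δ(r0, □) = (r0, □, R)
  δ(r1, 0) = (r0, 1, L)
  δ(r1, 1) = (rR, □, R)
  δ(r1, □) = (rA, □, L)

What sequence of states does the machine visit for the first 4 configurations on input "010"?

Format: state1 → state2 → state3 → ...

Execution trace:
Initial: [r0]010
Step 1: δ(r0, 0) = (r0, □, R) → □[r0]10
Step 2: δ(r0, 1) = (r1, 1, R) → □1[r1]0
Step 3: δ(r1, 0) = (r0, 1, L) → □[r0]11

State sequence: r0 → r0 → r1 → r0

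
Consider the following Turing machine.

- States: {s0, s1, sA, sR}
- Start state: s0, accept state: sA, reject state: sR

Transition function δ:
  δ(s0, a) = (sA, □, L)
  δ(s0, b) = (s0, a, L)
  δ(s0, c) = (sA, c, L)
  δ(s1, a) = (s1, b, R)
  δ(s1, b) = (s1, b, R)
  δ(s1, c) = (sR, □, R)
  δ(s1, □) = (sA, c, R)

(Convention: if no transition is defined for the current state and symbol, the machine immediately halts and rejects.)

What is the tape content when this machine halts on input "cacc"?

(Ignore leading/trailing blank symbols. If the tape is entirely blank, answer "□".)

Execution trace:
Initial: [s0]cacc
Step 1: δ(s0, c) = (sA, c, L) → [sA]□cacc

The machine reaches the accept state sA and halts.

Final tape (ignoring leading/trailing blanks): cacc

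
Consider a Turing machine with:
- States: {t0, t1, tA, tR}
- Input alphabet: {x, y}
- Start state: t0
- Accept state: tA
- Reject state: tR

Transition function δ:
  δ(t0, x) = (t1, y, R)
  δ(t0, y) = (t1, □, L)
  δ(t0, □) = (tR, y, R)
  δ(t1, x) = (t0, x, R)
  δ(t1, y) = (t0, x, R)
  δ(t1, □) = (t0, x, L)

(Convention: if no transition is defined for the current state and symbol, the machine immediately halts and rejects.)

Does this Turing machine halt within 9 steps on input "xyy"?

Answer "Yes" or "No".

Execution trace:
Initial: [t0]xyy
Step 1: δ(t0, x) = (t1, y, R) → y[t1]yy
Step 2: δ(t1, y) = (t0, x, R) → yx[t0]y
Step 3: δ(t0, y) = (t1, □, L) → y[t1]x□
Step 4: δ(t1, x) = (t0, x, R) → yx[t0]□
Step 5: δ(t0, □) = (tR, y, R) → yxy[tR]□

The machine reaches the reject state tR and halts.
The machine halted after 5 steps (within the 9-step bound).

Answer: Yes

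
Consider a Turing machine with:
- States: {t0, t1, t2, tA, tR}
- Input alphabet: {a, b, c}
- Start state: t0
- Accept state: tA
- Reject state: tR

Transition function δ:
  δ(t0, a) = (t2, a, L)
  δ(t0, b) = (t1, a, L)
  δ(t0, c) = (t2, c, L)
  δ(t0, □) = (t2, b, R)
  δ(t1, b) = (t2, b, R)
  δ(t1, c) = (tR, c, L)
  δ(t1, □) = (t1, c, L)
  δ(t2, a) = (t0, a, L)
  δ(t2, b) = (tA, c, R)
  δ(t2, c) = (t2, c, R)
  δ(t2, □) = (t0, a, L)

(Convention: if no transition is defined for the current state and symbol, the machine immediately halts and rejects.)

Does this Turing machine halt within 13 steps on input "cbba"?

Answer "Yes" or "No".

Execution trace:
Initial: [t0]cbba
Step 1: δ(t0, c) = (t2, c, L) → [t2]□cbba
Step 2: δ(t2, □) = (t0, a, L) → [t0]□acbba
Step 3: δ(t0, □) = (t2, b, R) → b[t2]acbba
Step 4: δ(t2, a) = (t0, a, L) → [t0]bacbba
Step 5: δ(t0, b) = (t1, a, L) → [t1]□aacbba
Step 6: δ(t1, □) = (t1, c, L) → [t1]□caacbba
Step 7: δ(t1, □) = (t1, c, L) → [t1]□ccaacbba
Step 8: δ(t1, □) = (t1, c, L) → [t1]□cccaacbba
Step 9: δ(t1, □) = (t1, c, L) → [t1]□ccccaacbba
Step 10: δ(t1, □) = (t1, c, L) → [t1]□cccccaacbba
Step 11: δ(t1, □) = (t1, c, L) → [t1]□ccccccaacbba
Step 12: δ(t1, □) = (t1, c, L) → [t1]□cccccccaacbba
Step 13: δ(t1, □) = (t1, c, L) → [t1]□ccccccccaacbba

The machine has not reached a halting state after 13 steps.
The machine did not halt within the 13-step bound.

Answer: No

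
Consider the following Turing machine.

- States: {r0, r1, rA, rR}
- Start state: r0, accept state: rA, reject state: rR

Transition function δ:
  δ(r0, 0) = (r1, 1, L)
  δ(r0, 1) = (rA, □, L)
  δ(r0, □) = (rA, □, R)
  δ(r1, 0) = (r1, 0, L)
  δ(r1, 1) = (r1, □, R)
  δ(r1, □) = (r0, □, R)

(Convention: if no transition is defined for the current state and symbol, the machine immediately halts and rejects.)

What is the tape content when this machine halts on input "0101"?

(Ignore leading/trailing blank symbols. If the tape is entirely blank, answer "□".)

Execution trace:
Initial: [r0]0101
Step 1: δ(r0, 0) = (r1, 1, L) → [r1]□1101
Step 2: δ(r1, □) = (r0, □, R) → □[r0]1101
Step 3: δ(r0, 1) = (rA, □, L) → [rA]□□101

The machine reaches the accept state rA and halts.

Final tape (ignoring leading/trailing blanks): 101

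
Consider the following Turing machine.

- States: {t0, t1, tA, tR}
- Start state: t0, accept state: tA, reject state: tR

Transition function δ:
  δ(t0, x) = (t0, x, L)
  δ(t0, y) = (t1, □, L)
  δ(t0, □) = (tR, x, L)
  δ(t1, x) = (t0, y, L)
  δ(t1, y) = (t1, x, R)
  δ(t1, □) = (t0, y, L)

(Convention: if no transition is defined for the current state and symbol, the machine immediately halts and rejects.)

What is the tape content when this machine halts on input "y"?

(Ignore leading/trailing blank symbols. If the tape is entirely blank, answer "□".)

Execution trace:
Initial: [t0]y
Step 1: δ(t0, y) = (t1, □, L) → [t1]□□
Step 2: δ(t1, □) = (t0, y, L) → [t0]□y□
Step 3: δ(t0, □) = (tR, x, L) → [tR]□xy□

The machine reaches the reject state tR and halts.

Final tape (ignoring leading/trailing blanks): xy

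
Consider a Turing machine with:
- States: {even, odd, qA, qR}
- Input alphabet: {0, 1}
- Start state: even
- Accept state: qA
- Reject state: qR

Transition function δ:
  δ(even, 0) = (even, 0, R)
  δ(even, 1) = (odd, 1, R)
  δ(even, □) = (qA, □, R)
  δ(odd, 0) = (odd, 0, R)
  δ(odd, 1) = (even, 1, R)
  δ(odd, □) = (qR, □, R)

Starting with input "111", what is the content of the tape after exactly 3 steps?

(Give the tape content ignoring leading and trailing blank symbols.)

Execution trace:
Initial: [even]111
Step 1: δ(even, 1) = (odd, 1, R) → 1[odd]11
Step 2: δ(odd, 1) = (even, 1, R) → 11[even]1
Step 3: δ(even, 1) = (odd, 1, R) → 111[odd]□

After 3 steps, the tape (ignoring leading/trailing blanks) is: 111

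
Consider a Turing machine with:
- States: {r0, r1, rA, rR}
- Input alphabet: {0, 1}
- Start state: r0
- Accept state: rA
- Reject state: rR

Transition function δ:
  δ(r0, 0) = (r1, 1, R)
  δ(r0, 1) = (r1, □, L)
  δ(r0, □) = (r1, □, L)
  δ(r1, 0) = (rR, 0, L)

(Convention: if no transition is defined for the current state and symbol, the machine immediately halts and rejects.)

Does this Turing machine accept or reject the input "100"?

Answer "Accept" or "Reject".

Execution trace:
Initial: [r0]100
Step 1: δ(r0, 1) = (r1, □, L) → [r1]□□00

No transition is defined for δ(r1, □). By convention the machine halts and rejects.

Answer: Reject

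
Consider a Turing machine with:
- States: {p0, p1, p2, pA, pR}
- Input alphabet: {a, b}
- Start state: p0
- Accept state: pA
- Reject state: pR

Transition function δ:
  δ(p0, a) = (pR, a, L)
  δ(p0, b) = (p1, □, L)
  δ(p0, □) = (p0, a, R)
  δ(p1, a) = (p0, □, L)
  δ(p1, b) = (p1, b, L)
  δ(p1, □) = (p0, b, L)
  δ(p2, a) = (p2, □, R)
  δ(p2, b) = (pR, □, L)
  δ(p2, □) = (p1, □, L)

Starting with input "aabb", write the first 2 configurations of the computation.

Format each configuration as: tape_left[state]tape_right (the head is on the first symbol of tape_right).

Transitions applied:
Step 1: δ(p0, a) = (pR, a, L)

The first 2 configurations are:
[p0]aabb ⊢ [pR]□aabb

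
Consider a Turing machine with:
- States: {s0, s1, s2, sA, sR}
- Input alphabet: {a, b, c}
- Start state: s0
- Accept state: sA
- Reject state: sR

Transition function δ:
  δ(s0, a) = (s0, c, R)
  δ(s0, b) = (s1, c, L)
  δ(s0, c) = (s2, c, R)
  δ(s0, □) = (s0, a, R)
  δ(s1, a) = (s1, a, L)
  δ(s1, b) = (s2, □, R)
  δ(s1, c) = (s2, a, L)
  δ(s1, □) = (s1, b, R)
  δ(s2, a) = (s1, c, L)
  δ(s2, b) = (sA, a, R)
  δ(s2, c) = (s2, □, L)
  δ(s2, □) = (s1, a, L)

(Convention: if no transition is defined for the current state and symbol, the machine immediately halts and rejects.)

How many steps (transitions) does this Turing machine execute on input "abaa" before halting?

Execution trace:
Initial: [s0]abaa
Step 1: δ(s0, a) = (s0, c, R) → c[s0]baa
Step 2: δ(s0, b) = (s1, c, L) → [s1]ccaa
Step 3: δ(s1, c) = (s2, a, L) → [s2]□acaa
Step 4: δ(s2, □) = (s1, a, L) → [s1]□aacaa
Step 5: δ(s1, □) = (s1, b, R) → b[s1]aacaa
Step 6: δ(s1, a) = (s1, a, L) → [s1]baacaa
Step 7: δ(s1, b) = (s2, □, R) → □[s2]aacaa
Step 8: δ(s2, a) = (s1, c, L) → [s1]□cacaa
Step 9: δ(s1, □) = (s1, b, R) → b[s1]cacaa
Step 10: δ(s1, c) = (s2, a, L) → [s2]baacaa
Step 11: δ(s2, b) = (sA, a, R) → a[sA]aacaa

The machine reaches the accept state sA and halts.

The machine executed 11 steps before halting.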